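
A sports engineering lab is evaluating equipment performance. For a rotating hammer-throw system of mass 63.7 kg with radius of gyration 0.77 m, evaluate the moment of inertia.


I = m * k^2
I = 63.7 * 0.77^2
I = 63.7 * 0.5929 = 37.7677 kg*m^2

37.7677 kg*m^2


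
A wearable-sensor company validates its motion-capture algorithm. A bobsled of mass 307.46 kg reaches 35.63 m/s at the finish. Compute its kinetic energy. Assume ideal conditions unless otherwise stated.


KE = 0.5 * m * v^2
KE = 0.5 * 307.46 * 35.63^2
KE = 0.5 * 307.46 * 1269.4969 = 195159.7584 J

195159.7584 J


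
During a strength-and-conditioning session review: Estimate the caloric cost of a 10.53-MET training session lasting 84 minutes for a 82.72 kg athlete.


kcal = MET * mass * time_hr
Convert time: 84 min = 1.4 hr
kcal = 10.53 * 82.72 * 1.4
kcal = 1219.4582 kcal

1219.4582 kcal


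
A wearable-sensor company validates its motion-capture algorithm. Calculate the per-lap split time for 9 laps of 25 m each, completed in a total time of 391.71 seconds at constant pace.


Split time = total_time / n_laps = 391.71 / 9
Split time = 43.5233 s per lap

43.5233 s


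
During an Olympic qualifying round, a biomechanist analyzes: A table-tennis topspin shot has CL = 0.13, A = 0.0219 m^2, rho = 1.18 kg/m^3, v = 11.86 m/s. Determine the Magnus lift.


FM = 0.5 * CL * rho * A * v^2
FM = 0.5 * 0.13 * 1.18 * 0.0219 * 11.86^2
v^2 = 140.6596
FM = 0.5 * 0.13 * 1.18 * 0.0219 * 140.6596 = 0.2363 N

0.2363 N


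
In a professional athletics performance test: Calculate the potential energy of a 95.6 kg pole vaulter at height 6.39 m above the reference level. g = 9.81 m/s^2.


PE = m * g * h
PE = 95.6 * 9.81 * 6.39
PE = 937.836 * 6.39 = 5992.772 J

5992.772 J


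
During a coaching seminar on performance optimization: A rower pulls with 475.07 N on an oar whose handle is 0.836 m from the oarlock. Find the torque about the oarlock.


tau = F * d
tau = 475.07 * 0.836
tau = 397.1585 N*m

397.1585 N*m


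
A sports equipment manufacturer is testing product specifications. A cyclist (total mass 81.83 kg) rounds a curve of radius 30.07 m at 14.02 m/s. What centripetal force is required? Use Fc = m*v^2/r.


Fc = m * v^2 / r
v^2 = 14.02^2 = 196.5604
Fc = 81.83 * 196.5604 / 30.07
Fc = 16084.5375 / 30.07 = 534.9031 N

534.9031 N


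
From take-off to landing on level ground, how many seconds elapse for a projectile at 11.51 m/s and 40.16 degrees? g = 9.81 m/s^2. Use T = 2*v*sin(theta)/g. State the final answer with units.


T = 2*v*sin(theta)/g
sin(theta) = sin(40.16 deg) = 0.6449
T = 2*11.51*0.6449 / 9.81
T = 14.8462 / 9.81 = 1.5134 s

1.5134 s


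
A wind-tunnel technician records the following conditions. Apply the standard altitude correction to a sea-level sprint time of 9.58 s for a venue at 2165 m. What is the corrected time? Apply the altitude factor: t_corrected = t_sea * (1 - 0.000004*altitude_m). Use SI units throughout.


Correction factor = 1 - 0.000004 * 2165 = 0.99134
t_corrected = t_sea * factor = 9.58 * 0.99134
t_corrected = 9.497 s

9.497 s


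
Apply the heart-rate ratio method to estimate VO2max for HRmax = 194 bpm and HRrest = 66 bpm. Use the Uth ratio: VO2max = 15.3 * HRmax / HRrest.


VO2max = 15.3 * HRmax / HRrest
VO2max = 15.3 * 194 / 66
VO2max = 2968.2 / 66 = 44.9727 mL/kg/min

44.9727 mL/kg/min


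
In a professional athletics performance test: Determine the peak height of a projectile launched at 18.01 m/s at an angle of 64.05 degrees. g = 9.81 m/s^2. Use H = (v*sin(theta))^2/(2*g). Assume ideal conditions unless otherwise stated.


H = (v*sin(theta))^2 / (2*g)
vy = v*sin(theta) = 18.01 * sin(64.05 deg) = 16.1942 m/s
H = vy^2 / (2*g) = 262.251 / (2*9.81)
H = 262.251 / 19.62 = 13.3665 m

13.3665 m


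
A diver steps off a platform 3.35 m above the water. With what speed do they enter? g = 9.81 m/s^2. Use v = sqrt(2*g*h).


v = sqrt(2 * g * h)
v = sqrt(2 * 9.81 * 3.35)
v = sqrt(65.727) = 8.1072 m/s

8.1072 m/s


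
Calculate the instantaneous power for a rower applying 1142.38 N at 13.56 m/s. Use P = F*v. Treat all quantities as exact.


P = F * v
P = 1142.38 * 13.56
P = 15490.6728 W

15490.6728 W


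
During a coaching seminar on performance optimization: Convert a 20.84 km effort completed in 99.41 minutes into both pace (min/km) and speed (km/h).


Pace = time / distance = 99.41 min / 20.84 km = 4.7702 min/km
Speed = distance / time_in_hours = 20.84 / 1.6568 hr
Speed = 12.5782 km/h

4.7702 min/km, 12.5782 km/h


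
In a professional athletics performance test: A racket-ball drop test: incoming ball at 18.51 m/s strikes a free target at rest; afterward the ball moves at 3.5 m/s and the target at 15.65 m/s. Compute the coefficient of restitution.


e = (v2_after - v1_after) / (v1_before - v2_before)
Numerator = 15.65 - 3.5 = 12.15
Denominator = 18.51 - 0 = 18.51
e = 12.15 / 18.51 = 0.6564

0.6564


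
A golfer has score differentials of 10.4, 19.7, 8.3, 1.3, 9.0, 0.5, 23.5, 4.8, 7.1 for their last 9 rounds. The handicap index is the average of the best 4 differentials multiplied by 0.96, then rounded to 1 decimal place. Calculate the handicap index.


All differentials: 10.4, 19.7, 8.3, 1.3, 9.0, 0.5, 23.5, 4.8, 7.1
Sorted: 0.5, 1.3, 4.8, 7.1, 8.3, 9.0, 10.4, 19.7, 23.5
Best 4: 0.5, 1.3, 4.8, 7.1
Average of best = 13.7 / 4 = 3.425
Raw index = 3.425 * 0.96 = 3.288
Handicap index = round(3.288, 1) = 3.3

3.3


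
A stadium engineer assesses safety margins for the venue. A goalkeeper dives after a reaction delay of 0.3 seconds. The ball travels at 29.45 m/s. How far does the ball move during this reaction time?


d = v * t
d = 29.45 * 0.3
d = 8.835 m

8.835 m


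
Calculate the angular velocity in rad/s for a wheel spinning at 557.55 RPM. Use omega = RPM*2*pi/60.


omega = RPM * 2 * pi / 60
omega = 557.55 * 2 * 3.14159 / 60
omega = 3503.19 / 60 = 58.3865 rad/s

58.3865 rad/s


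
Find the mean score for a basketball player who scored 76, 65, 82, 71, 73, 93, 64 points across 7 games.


Average = sum / n
Sum = 524
Average = 524 / 7 = 74.8571

74.8571


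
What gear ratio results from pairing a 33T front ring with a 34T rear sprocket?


GR = front_teeth / rear_teeth
GR = 33 / 34
GR = 0.9706

0.9706


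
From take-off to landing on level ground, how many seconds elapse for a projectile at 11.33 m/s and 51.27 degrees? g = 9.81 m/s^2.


T = 2*v*sin(theta)/g
sin(theta) = sin(51.27 deg) = 0.7801
T = 2*11.33*0.7801 / 9.81
T = 17.6771 / 9.81 = 1.802 s

1.802 s


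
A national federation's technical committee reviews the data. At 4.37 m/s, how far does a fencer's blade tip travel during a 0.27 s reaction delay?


d = v * t
d = 4.37 * 0.27
d = 1.1799 m

1.1799 m


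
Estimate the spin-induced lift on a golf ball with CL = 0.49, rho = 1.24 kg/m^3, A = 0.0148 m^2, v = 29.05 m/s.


FM = 0.5 * CL * rho * A * v^2
FM = 0.5 * 0.49 * 1.24 * 0.0148 * 29.05^2
v^2 = 843.9025
FM = 0.5 * 0.49 * 1.24 * 0.0148 * 843.9025 = 3.7944 N

3.7944 N


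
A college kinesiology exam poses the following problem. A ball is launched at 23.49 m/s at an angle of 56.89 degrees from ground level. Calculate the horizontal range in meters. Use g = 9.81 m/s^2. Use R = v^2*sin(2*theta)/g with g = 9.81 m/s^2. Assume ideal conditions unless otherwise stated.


R = v^2 * sin(2*theta) / g
Convert angle to radians: theta = 56.89 deg = 0.9929 rad
sin(2*theta) = sin(1.9858) = 0.9151
R = 23.49^2 * 0.9151 / 9.81
R = 551.7801 * 0.9151 / 9.81 = 51.4714 m

51.4714 m


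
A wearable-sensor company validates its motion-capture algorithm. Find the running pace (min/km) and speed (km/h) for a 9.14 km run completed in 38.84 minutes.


Pace = time / distance = 38.84 min / 9.14 km = 4.2495 min/km
Speed = distance / time_in_hours = 9.14 / 0.6473 hr
Speed = 14.1195 km/h

4.2495 min/km, 14.1195 km/h


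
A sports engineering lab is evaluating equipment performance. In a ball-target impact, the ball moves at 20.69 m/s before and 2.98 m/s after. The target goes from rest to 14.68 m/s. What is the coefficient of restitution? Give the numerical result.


e = (v2_after - v1_after) / (v1_before - v2_before)
Numerator = 14.68 - 2.98 = 11.7
Denominator = 20.69 - 0 = 20.69
e = 11.7 / 20.69 = 0.5655

0.5655


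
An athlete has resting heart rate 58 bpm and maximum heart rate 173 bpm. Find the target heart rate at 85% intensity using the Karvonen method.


Target = HRrest + pct*(HRmax - HRrest)
Heart rate reserve = HRmax - HRrest = 173 - 58 = 115 bpm
Fraction = 85% = 0.85
Target = 58 + 0.85 * 115
Target = 58 + 97.75 = 155.75 bpm

155.75 bpm


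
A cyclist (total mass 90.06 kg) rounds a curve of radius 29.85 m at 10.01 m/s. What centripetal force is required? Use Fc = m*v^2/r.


Fc = m * v^2 / r
v^2 = 10.01^2 = 100.2001
Fc = 90.06 * 100.2001 / 29.85
Fc = 9024.021 / 29.85 = 302.3123 N

302.3123 N


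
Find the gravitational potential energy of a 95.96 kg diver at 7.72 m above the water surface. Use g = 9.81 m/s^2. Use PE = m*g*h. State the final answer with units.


PE = m * g * h
PE = 95.96 * 9.81 * 7.72
PE = 941.3676 * 7.72 = 7267.3579 J

7267.3579 J


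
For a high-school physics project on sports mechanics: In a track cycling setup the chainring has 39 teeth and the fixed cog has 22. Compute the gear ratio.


GR = front_teeth / rear_teeth
GR = 39 / 22
GR = 1.7727

1.7727


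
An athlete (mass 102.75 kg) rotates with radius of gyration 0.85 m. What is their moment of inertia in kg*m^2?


I = m * k^2
I = 102.75 * 0.85^2
I = 102.75 * 0.7225 = 74.2369 kg*m^2

74.2369 kg*m^2


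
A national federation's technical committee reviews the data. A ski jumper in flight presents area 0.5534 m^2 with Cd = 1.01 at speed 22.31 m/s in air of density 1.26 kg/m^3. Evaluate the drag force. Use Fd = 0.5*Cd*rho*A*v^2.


Fd = 0.5 * Cd * rho * A * v^2
Fd = 0.5 * 1.01 * 1.26 * 0.5534 * 22.31^2
v^2 = 497.7361
Fd = 0.5 * 1.01 * 1.26 * 0.5534 * 497.7361 = 175.267 N

175.267 N


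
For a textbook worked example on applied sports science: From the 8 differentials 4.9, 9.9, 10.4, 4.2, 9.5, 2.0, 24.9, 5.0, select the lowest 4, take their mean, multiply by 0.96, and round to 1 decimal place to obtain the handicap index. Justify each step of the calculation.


All differentials: 4.9, 9.9, 10.4, 4.2, 9.5, 2.0, 24.9, 5.0
Sorted: 2.0, 4.2, 4.9, 5.0, 9.5, 9.9, 10.4, 24.9
Best 4: 2.0, 4.2, 4.9, 5.0
Average of best = 16.1 / 4 = 4.025
Raw index = 4.025 * 0.96 = 3.864
Handicap index = round(3.864, 1) = 3.9

3.9


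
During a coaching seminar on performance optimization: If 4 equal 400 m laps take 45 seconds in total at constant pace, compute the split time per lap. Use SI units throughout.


Split time = total_time / n_laps = 45 / 4
Split time = 11.25 s per lap

11.25 s


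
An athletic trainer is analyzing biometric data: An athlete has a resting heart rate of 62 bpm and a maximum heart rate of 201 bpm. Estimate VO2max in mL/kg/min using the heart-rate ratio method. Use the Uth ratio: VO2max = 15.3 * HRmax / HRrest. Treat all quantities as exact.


VO2max = 15.3 * HRmax / HRrest
VO2max = 15.3 * 201 / 62
VO2max = 3075.3 / 62 = 49.6016 mL/kg/min

49.6016 mL/kg/min


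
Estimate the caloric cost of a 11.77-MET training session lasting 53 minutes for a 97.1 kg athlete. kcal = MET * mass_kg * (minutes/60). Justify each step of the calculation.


kcal = MET * mass * time_hr
Convert time: 53 min = 0.8833 hr
kcal = 11.77 * 97.1 * 0.8833
kcal = 1009.5325 kcal

1009.5325 kcal


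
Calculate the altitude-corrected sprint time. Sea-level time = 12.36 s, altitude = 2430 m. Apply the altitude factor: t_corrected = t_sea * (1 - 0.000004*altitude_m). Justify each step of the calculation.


Correction factor = 1 - 0.000004 * 2430 = 0.99028
t_corrected = t_sea * factor = 12.36 * 0.99028
t_corrected = 12.2399 s

12.2399 s


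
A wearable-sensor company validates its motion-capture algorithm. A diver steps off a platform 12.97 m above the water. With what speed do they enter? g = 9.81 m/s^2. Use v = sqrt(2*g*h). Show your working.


v = sqrt(2 * g * h)
v = sqrt(2 * 9.81 * 12.97)
v = sqrt(254.4714) = 15.9522 m/s

15.9522 m/s


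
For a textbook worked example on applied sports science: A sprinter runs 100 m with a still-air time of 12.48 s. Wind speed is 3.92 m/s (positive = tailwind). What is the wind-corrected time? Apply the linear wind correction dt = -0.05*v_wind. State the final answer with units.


dt = -0.05 * v_wind = -0.05 * 3.92 = -0.196 s
t_corrected = t_still + dt = 12.48 + (-0.196)
t_corrected = 12.284 s

12.284 s


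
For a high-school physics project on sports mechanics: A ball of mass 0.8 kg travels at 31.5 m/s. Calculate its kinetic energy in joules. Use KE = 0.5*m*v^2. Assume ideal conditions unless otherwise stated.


KE = 0.5 * m * v^2
KE = 0.5 * 0.8 * 31.5^2
KE = 0.5 * 0.8 * 992.25 = 396.9 J

396.9 J


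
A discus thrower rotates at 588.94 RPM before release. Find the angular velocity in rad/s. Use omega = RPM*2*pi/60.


omega = RPM * 2 * pi / 60
omega = 588.94 * 2 * 3.14159 / 60
omega = 3700.4192 / 60 = 61.6737 rad/s

61.6737 rad/s


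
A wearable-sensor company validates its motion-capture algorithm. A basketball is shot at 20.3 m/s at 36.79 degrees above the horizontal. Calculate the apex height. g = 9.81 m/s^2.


H = (v*sin(theta))^2 / (2*g)
vy = v*sin(theta) = 20.3 * sin(36.79 deg) = 12.1573 m/s
H = vy^2 / (2*g) = 147.801 / (2*9.81)
H = 147.801 / 19.62 = 7.5332 m

7.5332 m


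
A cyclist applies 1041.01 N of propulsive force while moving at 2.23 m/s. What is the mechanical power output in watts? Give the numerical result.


P = F * v
P = 1041.01 * 2.23
P = 2321.4523 W

2321.4523 W


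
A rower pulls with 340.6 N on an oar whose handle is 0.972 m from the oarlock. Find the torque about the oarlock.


tau = F * d
tau = 340.6 * 0.972
tau = 331.0632 N*m

331.0632 N*m


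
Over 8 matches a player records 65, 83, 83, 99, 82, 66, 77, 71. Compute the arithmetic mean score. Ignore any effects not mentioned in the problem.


Average = sum / n
Sum = 626
Average = 626 / 8 = 78.25

78.25


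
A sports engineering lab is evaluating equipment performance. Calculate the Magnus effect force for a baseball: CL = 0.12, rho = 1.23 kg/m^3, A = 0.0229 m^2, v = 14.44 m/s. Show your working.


FM = 0.5 * CL * rho * A * v^2
FM = 0.5 * 0.12 * 1.23 * 0.0229 * 14.44^2
v^2 = 208.5136
FM = 0.5 * 0.12 * 1.23 * 0.0229 * 208.5136 = 0.3524 N

0.3524 N


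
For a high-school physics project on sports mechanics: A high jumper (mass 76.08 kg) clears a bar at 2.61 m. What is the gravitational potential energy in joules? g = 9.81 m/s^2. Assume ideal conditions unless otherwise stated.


PE = m * g * h
PE = 76.08 * 9.81 * 2.61
PE = 746.3448 * 2.61 = 1947.9599 J

1947.9599 J


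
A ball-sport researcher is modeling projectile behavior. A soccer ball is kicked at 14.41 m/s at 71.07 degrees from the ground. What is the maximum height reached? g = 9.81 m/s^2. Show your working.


H = (v*sin(theta))^2 / (2*g)
vy = v*sin(theta) = 14.41 * sin(71.07 deg) = 13.6306 m/s
H = vy^2 / (2*g) = 185.7945 / (2*9.81)
H = 185.7945 / 19.62 = 9.4696 m

9.4696 m


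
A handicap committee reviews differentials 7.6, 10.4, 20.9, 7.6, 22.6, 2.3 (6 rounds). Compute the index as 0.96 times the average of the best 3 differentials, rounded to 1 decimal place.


All differentials: 7.6, 10.4, 20.9, 7.6, 22.6, 2.3
Sorted: 2.3, 7.6, 7.6, 10.4, 20.9, 22.6
Best 3: 2.3, 7.6, 7.6
Average of best = 17.5 / 3 = 5.8333
Raw index = 5.8333 * 0.96 = 5.6
Handicap index = round(5.6, 1) = 5.6

5.6


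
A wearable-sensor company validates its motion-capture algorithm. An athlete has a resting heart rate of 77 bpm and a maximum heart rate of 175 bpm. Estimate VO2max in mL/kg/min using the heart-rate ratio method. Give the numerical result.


VO2max = 15.3 * HRmax / HRrest
VO2max = 15.3 * 175 / 77
VO2max = 2677.5 / 77 = 34.7727 mL/kg/min

34.7727 mL/kg/min


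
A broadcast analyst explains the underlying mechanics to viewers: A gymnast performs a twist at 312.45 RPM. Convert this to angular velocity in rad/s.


omega = RPM * 2 * pi / 60
omega = 312.45 * 2 * 3.14159 / 60
omega = 1963.1812 / 60 = 32.7197 rad/s

32.7197 rad/s


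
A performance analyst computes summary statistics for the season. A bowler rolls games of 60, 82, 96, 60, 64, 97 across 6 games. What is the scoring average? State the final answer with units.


Average = sum / n
Sum = 459
Average = 459 / 6 = 76.5

76.5


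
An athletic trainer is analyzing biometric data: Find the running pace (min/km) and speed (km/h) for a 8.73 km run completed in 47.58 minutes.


Pace = time / distance = 47.58 min / 8.73 km = 5.4502 min/km
Speed = distance / time_in_hours = 8.73 / 0.793 hr
Speed = 11.0088 km/h

5.4502 min/km, 11.0088 km/h


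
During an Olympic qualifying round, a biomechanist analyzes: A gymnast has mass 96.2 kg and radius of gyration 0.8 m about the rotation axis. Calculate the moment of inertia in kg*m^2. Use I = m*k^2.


I = m * k^2
I = 96.2 * 0.8^2
I = 96.2 * 0.64 = 61.568 kg*m^2

61.568 kg*m^2


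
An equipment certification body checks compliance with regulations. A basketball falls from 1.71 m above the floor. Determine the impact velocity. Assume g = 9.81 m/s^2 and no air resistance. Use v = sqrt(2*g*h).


v = sqrt(2 * g * h)
v = sqrt(2 * 9.81 * 1.71)
v = sqrt(33.5502) = 5.7923 m/s

5.7923 m/s


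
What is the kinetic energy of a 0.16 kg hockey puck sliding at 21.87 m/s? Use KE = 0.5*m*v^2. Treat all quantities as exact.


KE = 0.5 * m * v^2
KE = 0.5 * 0.16 * 21.87^2
KE = 0.5 * 0.16 * 478.2969 = 38.2638 J

38.2638 J


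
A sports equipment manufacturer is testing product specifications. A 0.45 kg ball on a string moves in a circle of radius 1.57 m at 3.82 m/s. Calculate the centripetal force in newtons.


Fc = m * v^2 / r
v^2 = 3.82^2 = 14.5924
Fc = 0.45 * 14.5924 / 1.57
Fc = 6.5666 / 1.57 = 4.1825 N

4.1825 N


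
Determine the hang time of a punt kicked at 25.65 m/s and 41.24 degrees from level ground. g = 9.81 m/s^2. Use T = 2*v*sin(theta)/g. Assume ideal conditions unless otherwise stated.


T = 2*v*sin(theta)/g
sin(theta) = sin(41.24 deg) = 0.6592
T = 2*25.65*0.6592 / 9.81
T = 33.8177 / 9.81 = 3.4473 s

3.4473 s


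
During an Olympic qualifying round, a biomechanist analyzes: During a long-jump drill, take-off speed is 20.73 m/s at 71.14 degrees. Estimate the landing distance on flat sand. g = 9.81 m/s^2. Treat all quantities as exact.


R = v^2 * sin(2*theta) / g
Convert angle to radians: theta = 71.14 deg = 1.2416 rad
sin(2*theta) = sin(2.4833) = 0.6118
R = 20.73^2 * 0.6118 / 9.81
R = 429.7329 * 0.6118 / 9.81 = 26.8004 m

26.8004 m


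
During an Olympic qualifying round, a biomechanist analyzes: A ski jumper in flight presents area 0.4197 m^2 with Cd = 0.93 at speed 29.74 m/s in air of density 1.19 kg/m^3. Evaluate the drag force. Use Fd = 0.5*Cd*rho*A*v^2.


Fd = 0.5 * Cd * rho * A * v^2
Fd = 0.5 * 0.93 * 1.19 * 0.4197 * 29.74^2
v^2 = 884.4676
Fd = 0.5 * 0.93 * 1.19 * 0.4197 * 884.4676 = 205.4096 N

205.4096 N


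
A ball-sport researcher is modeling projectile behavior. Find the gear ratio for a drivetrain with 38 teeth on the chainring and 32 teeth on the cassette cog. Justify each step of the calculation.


GR = front_teeth / rear_teeth
GR = 38 / 32
GR = 1.1875

1.1875


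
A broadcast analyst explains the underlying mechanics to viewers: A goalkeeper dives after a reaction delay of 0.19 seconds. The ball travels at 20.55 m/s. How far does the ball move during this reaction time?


d = v * t
d = 20.55 * 0.19
d = 3.9045 m

3.9045 m


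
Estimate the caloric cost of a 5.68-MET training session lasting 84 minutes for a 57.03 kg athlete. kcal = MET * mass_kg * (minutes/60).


kcal = MET * mass * time_hr
Convert time: 84 min = 1.4 hr
kcal = 5.68 * 57.03 * 1.4
kcal = 453.5026 kcal

453.5026 kcal


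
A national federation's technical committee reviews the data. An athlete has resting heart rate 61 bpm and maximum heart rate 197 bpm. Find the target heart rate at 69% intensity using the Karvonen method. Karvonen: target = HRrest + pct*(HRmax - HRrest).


Target = HRrest + pct*(HRmax - HRrest)
Heart rate reserve = HRmax - HRrest = 197 - 61 = 136 bpm
Fraction = 69% = 0.69
Target = 61 + 0.69 * 136
Target = 61 + 93.84 = 154.84 bpm

154.84 bpm


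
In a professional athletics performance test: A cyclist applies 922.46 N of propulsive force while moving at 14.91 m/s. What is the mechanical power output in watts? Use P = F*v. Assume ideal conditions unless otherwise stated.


P = F * v
P = 922.46 * 14.91
P = 13753.8786 W

13753.8786 W


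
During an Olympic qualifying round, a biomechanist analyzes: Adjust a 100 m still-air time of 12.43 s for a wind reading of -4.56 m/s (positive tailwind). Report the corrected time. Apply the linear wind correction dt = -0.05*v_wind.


dt = -0.05 * v_wind = -0.05 * -4.56 = 0.228 s
t_corrected = t_still + dt = 12.43 + (0.228)
t_corrected = 12.658 s

12.658 s


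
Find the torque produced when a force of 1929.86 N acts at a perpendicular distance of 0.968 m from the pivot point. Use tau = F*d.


tau = F * d
tau = 1929.86 * 0.968
tau = 1868.1045 N*m

1868.1045 N*m


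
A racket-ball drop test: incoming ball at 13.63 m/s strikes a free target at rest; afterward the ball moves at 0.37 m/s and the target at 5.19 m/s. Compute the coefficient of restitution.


e = (v2_after - v1_after) / (v1_before - v2_before)
Numerator = 5.19 - 0.37 = 4.82
Denominator = 13.63 - 0 = 13.63
e = 4.82 / 13.63 = 0.3536

0.3536


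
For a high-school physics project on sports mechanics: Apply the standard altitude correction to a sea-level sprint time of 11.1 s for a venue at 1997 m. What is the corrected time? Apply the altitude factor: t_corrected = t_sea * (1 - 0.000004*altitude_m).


Correction factor = 1 - 0.000004 * 1997 = 0.992012
t_corrected = t_sea * factor = 11.1 * 0.992012
t_corrected = 11.0113 s

11.0113 s


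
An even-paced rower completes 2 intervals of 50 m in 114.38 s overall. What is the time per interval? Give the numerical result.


Split time = total_time / n_laps = 114.38 / 2
Split time = 57.19 s per lap

57.19 s


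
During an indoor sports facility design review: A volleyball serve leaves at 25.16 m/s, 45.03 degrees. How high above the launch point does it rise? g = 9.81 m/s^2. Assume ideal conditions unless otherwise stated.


H = (v*sin(theta))^2 / (2*g)
vy = v*sin(theta) = 25.16 * sin(45.03 deg) = 17.8001 m/s
H = vy^2 / (2*g) = 316.8443 / (2*9.81)
H = 316.8443 / 19.62 = 16.149 m

16.149 m


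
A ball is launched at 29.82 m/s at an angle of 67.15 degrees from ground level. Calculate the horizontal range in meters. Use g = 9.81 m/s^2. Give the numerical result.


R = v^2 * sin(2*theta) / g
Convert angle to radians: theta = 67.15 deg = 1.172 rad
sin(2*theta) = sin(2.344) = 0.7157
R = 29.82^2 * 0.7157 / 9.81
R = 889.2324 * 0.7157 / 9.81 = 64.8743 m

64.8743 m


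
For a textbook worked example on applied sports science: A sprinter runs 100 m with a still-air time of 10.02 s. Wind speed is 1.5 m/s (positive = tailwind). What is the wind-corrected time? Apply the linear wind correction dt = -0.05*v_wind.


dt = -0.05 * v_wind = -0.05 * 1.5 = -0.075 s
t_corrected = t_still + dt = 10.02 + (-0.075)
t_corrected = 9.945 s

9.945 s


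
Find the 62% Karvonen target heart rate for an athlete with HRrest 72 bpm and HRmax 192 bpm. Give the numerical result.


Target = HRrest + pct*(HRmax - HRrest)
Heart rate reserve = HRmax - HRrest = 192 - 72 = 120 bpm
Fraction = 62% = 0.62
Target = 72 + 0.62 * 120
Target = 72 + 74.4 = 146.4 bpm

146.4 bpm


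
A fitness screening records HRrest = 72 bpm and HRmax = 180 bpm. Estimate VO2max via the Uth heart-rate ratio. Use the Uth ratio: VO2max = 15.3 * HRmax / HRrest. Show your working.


VO2max = 15.3 * HRmax / HRrest
VO2max = 15.3 * 180 / 72
VO2max = 2754 / 72 = 38.25 mL/kg/min

38.25 mL/kg/min


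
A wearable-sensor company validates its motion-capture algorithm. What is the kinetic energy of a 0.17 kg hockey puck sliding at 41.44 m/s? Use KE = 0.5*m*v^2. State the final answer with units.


KE = 0.5 * m * v^2
KE = 0.5 * 0.17 * 41.44^2
KE = 0.5 * 0.17 * 1717.2736 = 145.9683 J

145.9683 J


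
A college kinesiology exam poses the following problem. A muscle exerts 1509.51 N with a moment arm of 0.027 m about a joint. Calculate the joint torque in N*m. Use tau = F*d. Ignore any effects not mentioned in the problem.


tau = F * d
tau = 1509.51 * 0.027
tau = 40.7568 N*m

40.7568 N*m


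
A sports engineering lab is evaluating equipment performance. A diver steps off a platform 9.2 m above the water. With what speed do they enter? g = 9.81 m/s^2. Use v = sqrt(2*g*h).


v = sqrt(2 * g * h)
v = sqrt(2 * 9.81 * 9.2)
v = sqrt(180.504) = 13.4352 m/s

13.4352 m/s


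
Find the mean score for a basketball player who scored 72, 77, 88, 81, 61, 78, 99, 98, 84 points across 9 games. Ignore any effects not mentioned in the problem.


Average = sum / n
Sum = 738
Average = 738 / 9 = 82

82


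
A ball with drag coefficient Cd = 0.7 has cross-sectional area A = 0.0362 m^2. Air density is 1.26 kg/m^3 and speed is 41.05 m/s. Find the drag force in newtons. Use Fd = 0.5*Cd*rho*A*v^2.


Fd = 0.5 * Cd * rho * A * v^2
Fd = 0.5 * 0.7 * 1.26 * 0.0362 * 41.05^2
v^2 = 1685.1025
Fd = 0.5 * 0.7 * 1.26 * 0.0362 * 1685.1025 = 26.9013 N

26.9013 N


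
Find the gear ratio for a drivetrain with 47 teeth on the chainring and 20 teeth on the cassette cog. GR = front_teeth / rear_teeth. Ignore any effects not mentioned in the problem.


GR = front_teeth / rear_teeth
GR = 47 / 20
GR = 2.35

2.35


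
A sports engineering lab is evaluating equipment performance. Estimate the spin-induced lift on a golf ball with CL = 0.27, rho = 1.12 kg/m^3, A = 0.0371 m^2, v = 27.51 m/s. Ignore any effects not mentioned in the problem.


FM = 0.5 * CL * rho * A * v^2
FM = 0.5 * 0.27 * 1.12 * 0.0371 * 27.51^2
v^2 = 756.8001
FM = 0.5 * 0.27 * 1.12 * 0.0371 * 756.8001 = 4.2453 N

4.2453 N


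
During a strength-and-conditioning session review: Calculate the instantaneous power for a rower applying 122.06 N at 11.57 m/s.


P = F * v
P = 122.06 * 11.57
P = 1412.2342 W

1412.2342 W


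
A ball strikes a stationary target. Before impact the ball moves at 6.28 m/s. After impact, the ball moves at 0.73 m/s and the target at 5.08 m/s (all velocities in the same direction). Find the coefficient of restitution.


e = (v2_after - v1_after) / (v1_before - v2_before)
Numerator = 5.08 - 0.73 = 4.35
Denominator = 6.28 - 0 = 6.28
e = 4.35 / 6.28 = 0.6927

0.6927


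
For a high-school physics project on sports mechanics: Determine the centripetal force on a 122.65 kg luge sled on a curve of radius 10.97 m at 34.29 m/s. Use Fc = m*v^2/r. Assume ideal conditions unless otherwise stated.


Fc = m * v^2 / r
v^2 = 34.29^2 = 1175.8041
Fc = 122.65 * 1175.8041 / 10.97
Fc = 144212.3729 / 10.97 = 13146.0686 N

13146.0686 N


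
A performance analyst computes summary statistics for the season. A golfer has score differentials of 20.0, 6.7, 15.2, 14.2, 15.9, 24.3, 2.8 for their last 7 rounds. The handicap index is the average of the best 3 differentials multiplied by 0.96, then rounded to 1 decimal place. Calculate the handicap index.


All differentials: 20.0, 6.7, 15.2, 14.2, 15.9, 24.3, 2.8
Sorted: 2.8, 6.7, 14.2, 15.2, 15.9, 20.0, 24.3
Best 3: 2.8, 6.7, 14.2
Average of best = 23.7 / 3 = 7.9
Raw index = 7.9 * 0.96 = 7.584
Handicap index = round(7.584, 1) = 7.6

7.6


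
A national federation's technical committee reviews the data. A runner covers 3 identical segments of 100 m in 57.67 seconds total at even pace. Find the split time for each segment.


Split time = total_time / n_laps = 57.67 / 3
Split time = 19.2233 s per lap

19.2233 s


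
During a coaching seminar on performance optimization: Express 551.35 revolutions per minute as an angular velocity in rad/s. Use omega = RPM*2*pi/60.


omega = RPM * 2 * pi / 60
omega = 551.35 * 2 * 3.14159 / 60
omega = 3464.2342 / 60 = 57.7372 rad/s

57.7372 rad/s


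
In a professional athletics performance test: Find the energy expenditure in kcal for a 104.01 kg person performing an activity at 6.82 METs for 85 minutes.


kcal = MET * mass * time_hr
Convert time: 85 min = 1.4167 hr
kcal = 6.82 * 104.01 * 1.4167
kcal = 1004.91 kcal

1004.91 kcal


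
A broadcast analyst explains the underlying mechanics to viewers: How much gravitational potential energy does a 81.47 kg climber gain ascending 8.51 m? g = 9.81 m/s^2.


PE = m * g * h
PE = 81.47 * 9.81 * 8.51
PE = 799.2207 * 8.51 = 6801.3682 J

6801.3682 J


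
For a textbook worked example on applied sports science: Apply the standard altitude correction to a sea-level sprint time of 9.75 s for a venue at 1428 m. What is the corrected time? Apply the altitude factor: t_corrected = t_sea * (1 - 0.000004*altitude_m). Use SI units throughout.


Correction factor = 1 - 0.000004 * 1428 = 0.994288
t_corrected = t_sea * factor = 9.75 * 0.994288
t_corrected = 9.6943 s

9.6943 s


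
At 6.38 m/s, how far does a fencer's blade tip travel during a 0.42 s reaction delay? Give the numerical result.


d = v * t
d = 6.38 * 0.42
d = 2.6796 m

2.6796 m


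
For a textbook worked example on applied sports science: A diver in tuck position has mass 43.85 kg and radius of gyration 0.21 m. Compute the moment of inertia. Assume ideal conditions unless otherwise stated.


I = m * k^2
I = 43.85 * 0.21^2
I = 43.85 * 0.0441 = 1.9338 kg*m^2

1.9338 kg*m^2


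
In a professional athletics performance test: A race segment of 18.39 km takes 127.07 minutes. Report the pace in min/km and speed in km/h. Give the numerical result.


Pace = time / distance = 127.07 min / 18.39 km = 6.9097 min/km
Speed = distance / time_in_hours = 18.39 / 2.1178 hr
Speed = 8.6834 km/h

6.9097 min/km, 8.6834 km/h


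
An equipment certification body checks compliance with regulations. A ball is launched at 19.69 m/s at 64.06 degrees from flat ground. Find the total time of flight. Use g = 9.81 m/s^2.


T = 2*v*sin(theta)/g
sin(theta) = sin(64.06 deg) = 0.8993
T = 2*19.69*0.8993 / 9.81
T = 35.4126 / 9.81 = 3.6098 s

3.6098 s


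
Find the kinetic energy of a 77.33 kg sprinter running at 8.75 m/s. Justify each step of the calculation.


KE = 0.5 * m * v^2
KE = 0.5 * 77.33 * 8.75^2
KE = 0.5 * 77.33 * 76.5625 = 2960.2891 J

2960.2891 J


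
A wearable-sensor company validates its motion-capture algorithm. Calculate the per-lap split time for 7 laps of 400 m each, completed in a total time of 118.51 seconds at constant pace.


Split time = total_time / n_laps = 118.51 / 7
Split time = 16.93 s per lap

16.93 s


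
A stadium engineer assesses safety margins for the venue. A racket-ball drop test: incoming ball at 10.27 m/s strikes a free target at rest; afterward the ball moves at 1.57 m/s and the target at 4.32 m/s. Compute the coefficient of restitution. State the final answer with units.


e = (v2_after - v1_after) / (v1_before - v2_before)
Numerator = 4.32 - 1.57 = 2.75
Denominator = 10.27 - 0 = 10.27
e = 2.75 / 10.27 = 0.2678

0.2678


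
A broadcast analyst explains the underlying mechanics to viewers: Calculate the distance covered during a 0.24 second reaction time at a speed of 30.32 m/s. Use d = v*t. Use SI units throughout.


d = v * t
d = 30.32 * 0.24
d = 7.2768 m

7.2768 m


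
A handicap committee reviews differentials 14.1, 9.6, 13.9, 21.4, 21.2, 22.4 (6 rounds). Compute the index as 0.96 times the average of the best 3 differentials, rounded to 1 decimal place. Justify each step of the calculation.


All differentials: 14.1, 9.6, 13.9, 21.4, 21.2, 22.4
Sorted: 9.6, 13.9, 14.1, 21.2, 21.4, 22.4
Best 3: 9.6, 13.9, 14.1
Average of best = 37.6 / 3 = 12.5333
Raw index = 12.5333 * 0.96 = 12.032
Handicap index = round(12.032, 1) = 12.0

12.0


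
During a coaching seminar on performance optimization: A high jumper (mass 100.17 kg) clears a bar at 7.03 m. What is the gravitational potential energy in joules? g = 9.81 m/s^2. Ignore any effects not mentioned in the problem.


PE = m * g * h
PE = 100.17 * 9.81 * 7.03
PE = 982.6677 * 7.03 = 6908.1539 J

6908.1539 J


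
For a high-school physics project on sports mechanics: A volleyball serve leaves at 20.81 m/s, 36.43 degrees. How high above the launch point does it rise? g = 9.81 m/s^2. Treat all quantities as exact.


H = (v*sin(theta))^2 / (2*g)
vy = v*sin(theta) = 20.81 * sin(36.43 deg) = 12.3578 m/s
H = vy^2 / (2*g) = 152.7156 / (2*9.81)
H = 152.7156 / 19.62 = 7.7837 m

7.7837 m


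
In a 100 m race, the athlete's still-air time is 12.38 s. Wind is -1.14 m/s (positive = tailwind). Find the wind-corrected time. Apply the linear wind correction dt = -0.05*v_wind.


dt = -0.05 * v_wind = -0.05 * -1.14 = 0.057 s
t_corrected = t_still + dt = 12.38 + (0.057)
t_corrected = 12.437 s

12.437 s


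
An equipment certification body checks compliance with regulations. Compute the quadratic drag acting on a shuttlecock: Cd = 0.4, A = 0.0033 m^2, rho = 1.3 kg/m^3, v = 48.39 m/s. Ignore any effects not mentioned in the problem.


Fd = 0.5 * Cd * rho * A * v^2
Fd = 0.5 * 0.4 * 1.3 * 0.0033 * 48.39^2
v^2 = 2341.5921
Fd = 0.5 * 0.4 * 1.3 * 0.0033 * 2341.5921 = 2.0091 N

2.0091 N


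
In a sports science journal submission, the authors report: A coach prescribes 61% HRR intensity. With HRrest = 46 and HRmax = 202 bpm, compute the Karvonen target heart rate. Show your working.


Target = HRrest + pct*(HRmax - HRrest)
Heart rate reserve = HRmax - HRrest = 202 - 46 = 156 bpm
Fraction = 61% = 0.61
Target = 46 + 0.61 * 156
Target = 46 + 95.16 = 141.16 bpm

141.16 bpm


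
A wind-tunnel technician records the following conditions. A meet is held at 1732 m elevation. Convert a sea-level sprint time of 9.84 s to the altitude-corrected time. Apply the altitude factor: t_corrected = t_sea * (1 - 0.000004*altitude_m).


Correction factor = 1 - 0.000004 * 1732 = 0.993072
t_corrected = t_sea * factor = 9.84 * 0.993072
t_corrected = 9.7718 s

9.7718 s


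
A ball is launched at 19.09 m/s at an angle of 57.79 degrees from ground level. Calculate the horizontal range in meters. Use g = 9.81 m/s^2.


R = v^2 * sin(2*theta) / g
Convert angle to radians: theta = 57.79 deg = 1.0086 rad
sin(2*theta) = sin(2.0173) = 0.902
R = 19.09^2 * 0.902 / 9.81
R = 364.4281 * 0.902 / 9.81 = 33.5074 m

33.5074 m


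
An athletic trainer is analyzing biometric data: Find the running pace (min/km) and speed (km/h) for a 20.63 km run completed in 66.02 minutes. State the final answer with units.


Pace = time / distance = 66.02 min / 20.63 km = 3.2002 min/km
Speed = distance / time_in_hours = 20.63 / 1.1003 hr
Speed = 18.7489 km/h

3.2002 min/km, 18.7489 km/h


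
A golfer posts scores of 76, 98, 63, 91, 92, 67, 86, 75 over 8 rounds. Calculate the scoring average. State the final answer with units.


Average = sum / n
Sum = 648
Average = 648 / 8 = 81

81


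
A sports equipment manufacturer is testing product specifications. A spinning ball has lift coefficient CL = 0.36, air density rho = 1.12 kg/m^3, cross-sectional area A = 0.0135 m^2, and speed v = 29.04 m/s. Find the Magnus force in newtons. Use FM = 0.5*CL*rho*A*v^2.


FM = 0.5 * CL * rho * A * v^2
FM = 0.5 * 0.36 * 1.12 * 0.0135 * 29.04^2
v^2 = 843.3216
FM = 0.5 * 0.36 * 1.12 * 0.0135 * 843.3216 = 2.2952 N

2.2952 N


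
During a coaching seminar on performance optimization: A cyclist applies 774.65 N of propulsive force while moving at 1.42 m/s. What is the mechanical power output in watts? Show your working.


P = F * v
P = 774.65 * 1.42
P = 1100.003 W

1100.003 W


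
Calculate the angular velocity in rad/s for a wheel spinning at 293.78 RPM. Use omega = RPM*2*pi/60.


omega = RPM * 2 * pi / 60
omega = 293.78 * 2 * 3.14159 / 60
omega = 1845.8742 / 60 = 30.7646 rad/s

30.7646 rad/s


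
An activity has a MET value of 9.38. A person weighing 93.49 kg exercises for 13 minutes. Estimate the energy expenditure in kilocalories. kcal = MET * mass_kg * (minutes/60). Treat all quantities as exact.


kcal = MET * mass * time_hr
Convert time: 13 min = 0.2167 hr
kcal = 9.38 * 93.49 * 0.2167
kcal = 190.0028 kcal

190.0028 kcal


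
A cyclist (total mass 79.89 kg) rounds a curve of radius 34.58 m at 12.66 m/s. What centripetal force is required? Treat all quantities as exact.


Fc = m * v^2 / r
v^2 = 12.66^2 = 160.2756
Fc = 79.89 * 160.2756 / 34.58
Fc = 12804.4177 / 34.58 = 370.2839 N

370.2839 N


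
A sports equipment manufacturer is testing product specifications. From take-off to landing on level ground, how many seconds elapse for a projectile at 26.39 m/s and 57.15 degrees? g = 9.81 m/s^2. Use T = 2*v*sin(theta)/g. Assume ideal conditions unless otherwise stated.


T = 2*v*sin(theta)/g
sin(theta) = sin(57.15 deg) = 0.8401
T = 2*26.39*0.8401 / 9.81
T = 44.3401 / 9.81 = 4.5199 s

4.5199 s


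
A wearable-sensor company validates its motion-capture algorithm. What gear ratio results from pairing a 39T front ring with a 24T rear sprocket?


GR = front_teeth / rear_teeth
GR = 39 / 24
GR = 1.625

1.625


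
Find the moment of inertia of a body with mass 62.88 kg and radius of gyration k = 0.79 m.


I = m * k^2
I = 62.88 * 0.79^2
I = 62.88 * 0.6241 = 39.2434 kg*m^2

39.2434 kg*m^2


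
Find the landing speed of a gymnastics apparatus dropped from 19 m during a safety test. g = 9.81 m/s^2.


v = sqrt(2 * g * h)
v = sqrt(2 * 9.81 * 19)
v = sqrt(372.78) = 19.3075 m/s

19.3075 m/s


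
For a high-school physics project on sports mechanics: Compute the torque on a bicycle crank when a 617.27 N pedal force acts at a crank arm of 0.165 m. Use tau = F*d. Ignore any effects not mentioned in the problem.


tau = F * d
tau = 617.27 * 0.165
tau = 101.8496 N*m

101.8496 N*m


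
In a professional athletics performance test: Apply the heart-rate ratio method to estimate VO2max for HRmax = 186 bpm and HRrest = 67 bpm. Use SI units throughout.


VO2max = 15.3 * HRmax / HRrest
VO2max = 15.3 * 186 / 67
VO2max = 2845.8 / 67 = 42.4746 mL/kg/min

42.4746 mL/kg/min


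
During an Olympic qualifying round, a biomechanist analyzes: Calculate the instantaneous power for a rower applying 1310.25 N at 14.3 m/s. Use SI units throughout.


P = F * v
P = 1310.25 * 14.3
P = 18736.575 W

18736.575 W


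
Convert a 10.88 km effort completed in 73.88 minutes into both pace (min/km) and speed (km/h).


Pace = time / distance = 73.88 min / 10.88 km = 6.7904 min/km
Speed = distance / time_in_hours = 10.88 / 1.2313 hr
Speed = 8.836 km/h

6.7904 min/km, 8.836 km/h


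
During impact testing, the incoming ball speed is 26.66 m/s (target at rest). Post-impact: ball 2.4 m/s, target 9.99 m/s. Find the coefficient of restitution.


e = (v2_after - v1_after) / (v1_before - v2_before)
Numerator = 9.99 - 2.4 = 7.59
Denominator = 26.66 - 0 = 26.66
e = 7.59 / 26.66 = 0.2847

0.2847


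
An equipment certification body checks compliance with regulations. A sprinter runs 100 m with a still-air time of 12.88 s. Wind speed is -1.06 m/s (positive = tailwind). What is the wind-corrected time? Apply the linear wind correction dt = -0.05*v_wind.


dt = -0.05 * v_wind = -0.05 * -1.06 = 0.053 s
t_corrected = t_still + dt = 12.88 + (0.053)
t_corrected = 12.933 s

12.933 s


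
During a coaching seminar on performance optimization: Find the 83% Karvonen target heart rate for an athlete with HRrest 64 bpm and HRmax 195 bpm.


Target = HRrest + pct*(HRmax - HRrest)
Heart rate reserve = HRmax - HRrest = 195 - 64 = 131 bpm
Fraction = 83% = 0.83
Target = 64 + 0.83 * 131
Target = 64 + 108.73 = 172.73 bpm

172.73 bpm


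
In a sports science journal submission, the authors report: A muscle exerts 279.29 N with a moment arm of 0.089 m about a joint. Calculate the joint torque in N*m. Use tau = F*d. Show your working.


tau = F * d
tau = 279.29 * 0.089
tau = 24.8568 N*m

24.8568 N*m
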